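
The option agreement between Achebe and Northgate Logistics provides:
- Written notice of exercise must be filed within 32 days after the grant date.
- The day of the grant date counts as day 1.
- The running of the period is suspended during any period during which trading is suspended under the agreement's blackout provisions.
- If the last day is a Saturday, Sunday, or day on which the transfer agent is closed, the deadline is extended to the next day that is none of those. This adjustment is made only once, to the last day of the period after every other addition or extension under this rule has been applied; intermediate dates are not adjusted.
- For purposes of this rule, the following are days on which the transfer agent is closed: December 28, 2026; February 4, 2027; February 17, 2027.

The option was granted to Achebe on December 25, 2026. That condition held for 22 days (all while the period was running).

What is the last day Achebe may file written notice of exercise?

February 16, 2027

Counting December 25, 2026 as day 1, day 32 is January 25, 2027.
Tolling adds 22 days: January 25, 2027 + 22 days = February 16, 2027.
February 16, 2027 is a Tuesday and not a day on which the transfer agent is closed, so no extension applies.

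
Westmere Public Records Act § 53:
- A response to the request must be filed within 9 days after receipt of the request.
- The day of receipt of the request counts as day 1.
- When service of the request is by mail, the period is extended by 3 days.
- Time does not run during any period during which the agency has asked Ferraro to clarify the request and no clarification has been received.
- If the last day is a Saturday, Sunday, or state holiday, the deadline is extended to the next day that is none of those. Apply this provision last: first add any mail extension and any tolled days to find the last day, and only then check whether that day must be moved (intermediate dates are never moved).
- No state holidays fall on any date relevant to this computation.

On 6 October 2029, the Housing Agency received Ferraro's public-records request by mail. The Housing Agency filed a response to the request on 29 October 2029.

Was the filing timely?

Counting 6 October 2029 as day 1, day 9 is October 14, 2029.
Service was by mail, adding 3 days: October 14, 2029 + 3 days = October 17, 2029.
October 17, 2029 is a Wednesday and not a state holiday, so no extension applies.
The deadline is October 17, 2029; the filing on October 29, 2029 is after that date.

No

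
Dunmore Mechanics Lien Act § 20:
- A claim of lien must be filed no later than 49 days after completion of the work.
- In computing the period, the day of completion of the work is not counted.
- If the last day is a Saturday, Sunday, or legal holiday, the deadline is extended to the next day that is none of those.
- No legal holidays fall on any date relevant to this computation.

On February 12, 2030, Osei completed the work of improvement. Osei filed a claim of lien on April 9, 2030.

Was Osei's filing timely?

No

49 days after February 12, 2030 is April 2, 2030.
April 2, 2030 is a Tuesday and not a legal holiday, so no extension applies.
The deadline is April 2, 2030; the filing on April 9, 2030 is after that date.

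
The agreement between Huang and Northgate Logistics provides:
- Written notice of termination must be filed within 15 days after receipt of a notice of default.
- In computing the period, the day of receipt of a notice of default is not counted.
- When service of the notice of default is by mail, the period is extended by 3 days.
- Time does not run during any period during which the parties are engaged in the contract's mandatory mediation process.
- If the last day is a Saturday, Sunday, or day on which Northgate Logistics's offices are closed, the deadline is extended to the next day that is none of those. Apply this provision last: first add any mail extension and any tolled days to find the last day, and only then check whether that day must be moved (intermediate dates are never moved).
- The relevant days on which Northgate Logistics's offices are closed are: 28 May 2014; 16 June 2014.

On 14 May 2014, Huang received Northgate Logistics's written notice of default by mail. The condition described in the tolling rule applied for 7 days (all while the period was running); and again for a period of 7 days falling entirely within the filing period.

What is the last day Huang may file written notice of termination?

15 days after 14 May 2014 is May 29, 2014.
Service was by mail, adding 3 days: May 29, 2014 + 3 days = June 1, 2014.
Tolling adds 7 days: June 1, 2014 + 7 days = June 8, 2014.
Tolling adds 7 days: June 8, 2014 + 7 days = June 15, 2014.
June 15, 2014 is Sunday; June 16, 2014 is a listed holiday. The next qualifying day is June 17, 2014.

June 17, 2014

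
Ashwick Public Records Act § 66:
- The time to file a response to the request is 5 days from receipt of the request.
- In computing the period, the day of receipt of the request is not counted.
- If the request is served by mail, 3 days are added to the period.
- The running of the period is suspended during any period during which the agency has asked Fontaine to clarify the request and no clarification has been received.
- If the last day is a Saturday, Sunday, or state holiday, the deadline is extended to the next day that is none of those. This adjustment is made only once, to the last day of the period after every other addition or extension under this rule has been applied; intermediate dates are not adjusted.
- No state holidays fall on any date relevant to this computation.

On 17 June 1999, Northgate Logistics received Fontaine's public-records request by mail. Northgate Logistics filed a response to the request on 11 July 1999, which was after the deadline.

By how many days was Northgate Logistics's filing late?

16 days

5 days after 17 June 1999 is June 22, 1999.
Service was by mail, adding 3 days: June 22, 1999 + 3 days = June 25, 1999.
June 25, 1999 is a Friday and not a state holiday, so no extension applies.
The deadline is June 25, 1999; from June 25, 1999 to July 11, 1999 is 16 days.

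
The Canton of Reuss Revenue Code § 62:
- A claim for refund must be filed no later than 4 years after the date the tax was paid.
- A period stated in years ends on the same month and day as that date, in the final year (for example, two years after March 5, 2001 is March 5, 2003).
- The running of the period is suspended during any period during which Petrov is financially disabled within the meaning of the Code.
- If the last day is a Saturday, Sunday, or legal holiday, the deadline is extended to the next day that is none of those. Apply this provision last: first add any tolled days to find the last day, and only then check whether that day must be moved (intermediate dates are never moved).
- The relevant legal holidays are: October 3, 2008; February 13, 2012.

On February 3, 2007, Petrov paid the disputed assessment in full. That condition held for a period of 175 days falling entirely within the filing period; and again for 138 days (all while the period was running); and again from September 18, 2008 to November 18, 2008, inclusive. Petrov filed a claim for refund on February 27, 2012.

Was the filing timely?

4 years after February 3, 2007 is February 3, 2011.
Tolling adds 175 days: February 3, 2011 + 175 days = July 28, 2011.
Tolling adds 138 days: July 28, 2011 + 138 days = December 13, 2011.
From September 18, 2008 through November 18, 2008 inclusive is 62 days; tolling adds 62 days: December 13, 2011 + 62 days = February 13, 2012.
February 13, 2012 is a listed holiday. The next qualifying day is February 14, 2012.
The deadline is February 14, 2012; the filing on February 27, 2012 is after that date.

No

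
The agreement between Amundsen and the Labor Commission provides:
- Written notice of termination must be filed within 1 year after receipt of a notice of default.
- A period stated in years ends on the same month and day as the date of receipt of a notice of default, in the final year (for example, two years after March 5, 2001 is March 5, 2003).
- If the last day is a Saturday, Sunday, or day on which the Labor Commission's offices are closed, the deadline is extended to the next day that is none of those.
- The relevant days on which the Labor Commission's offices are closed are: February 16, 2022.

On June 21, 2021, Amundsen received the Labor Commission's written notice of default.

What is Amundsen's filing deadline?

1 year after June 21, 2021 is June 21, 2022.
June 21, 2022 is a Tuesday and not a day on which the Labor Commission's offices are closed, so no extension applies.

June 21, 2022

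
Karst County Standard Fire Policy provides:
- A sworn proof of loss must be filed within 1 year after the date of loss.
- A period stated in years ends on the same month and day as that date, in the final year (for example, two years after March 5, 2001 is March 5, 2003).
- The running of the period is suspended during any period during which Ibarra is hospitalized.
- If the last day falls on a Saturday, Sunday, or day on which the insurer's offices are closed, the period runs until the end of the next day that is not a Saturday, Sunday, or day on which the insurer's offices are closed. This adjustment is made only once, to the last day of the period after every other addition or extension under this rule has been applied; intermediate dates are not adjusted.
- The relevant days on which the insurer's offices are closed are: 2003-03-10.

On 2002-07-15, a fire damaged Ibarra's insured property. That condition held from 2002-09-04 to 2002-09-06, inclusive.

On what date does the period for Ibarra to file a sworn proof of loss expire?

July 18, 2003

1 year after 2002-07-15 is July 15, 2003.
From September 4, 2002 through September 6, 2002 inclusive is 3 days; tolling adds 3 days: July 15, 2003 + 3 days = July 18, 2003.
July 18, 2003 is a Friday and not a day on which the insurer's offices are closed, so no extension applies.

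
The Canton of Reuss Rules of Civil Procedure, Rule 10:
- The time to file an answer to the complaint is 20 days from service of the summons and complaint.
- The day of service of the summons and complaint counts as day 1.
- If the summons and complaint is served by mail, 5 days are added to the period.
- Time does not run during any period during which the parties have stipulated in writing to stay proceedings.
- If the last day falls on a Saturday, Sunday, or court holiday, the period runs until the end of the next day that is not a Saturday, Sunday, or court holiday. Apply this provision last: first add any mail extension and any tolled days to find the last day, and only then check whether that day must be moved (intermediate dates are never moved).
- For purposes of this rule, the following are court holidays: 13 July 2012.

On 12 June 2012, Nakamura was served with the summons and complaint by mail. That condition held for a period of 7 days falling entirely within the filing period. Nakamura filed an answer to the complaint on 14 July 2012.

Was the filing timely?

Counting 12 June 2012 as day 1, day 20 is July 1, 2012.
Service was by mail, adding 5 days: July 1, 2012 + 5 days = July 6, 2012.
Tolling adds 7 days: July 6, 2012 + 7 days = July 13, 2012.
July 13, 2012 is a listed holiday; July 14, 2012 is Saturday; July 15, 2012 is Sunday. The next qualifying day is July 16, 2012.
The deadline is July 16, 2012; the filing on July 14, 2012 is on or before that date.

Yes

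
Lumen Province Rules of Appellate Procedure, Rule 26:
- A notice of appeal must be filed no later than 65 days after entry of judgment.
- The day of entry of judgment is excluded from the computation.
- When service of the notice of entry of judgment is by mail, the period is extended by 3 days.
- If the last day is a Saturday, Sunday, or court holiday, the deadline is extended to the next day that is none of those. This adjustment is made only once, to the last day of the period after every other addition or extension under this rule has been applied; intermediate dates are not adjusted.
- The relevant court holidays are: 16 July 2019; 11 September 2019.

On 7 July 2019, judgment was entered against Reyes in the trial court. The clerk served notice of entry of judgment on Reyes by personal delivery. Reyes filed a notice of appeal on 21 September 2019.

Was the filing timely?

No

65 days after 7 July 2019 is September 10, 2019.
Service was not by mail, so no mail extension applies.
September 10, 2019 is a Tuesday and not a court holiday, so no extension applies.
The deadline is September 10, 2019; the filing on September 21, 2019 is after that date.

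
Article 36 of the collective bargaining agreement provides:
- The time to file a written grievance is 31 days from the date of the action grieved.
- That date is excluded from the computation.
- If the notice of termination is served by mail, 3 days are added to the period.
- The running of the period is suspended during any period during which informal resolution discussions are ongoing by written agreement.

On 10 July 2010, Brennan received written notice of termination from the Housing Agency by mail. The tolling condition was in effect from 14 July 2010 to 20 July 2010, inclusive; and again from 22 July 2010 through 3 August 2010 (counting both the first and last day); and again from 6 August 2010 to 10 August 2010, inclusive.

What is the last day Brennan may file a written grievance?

September 7, 2010

31 days after 10 July 2010 is August 10, 2010.
Service was by mail, adding 3 days: August 10, 2010 + 3 days = August 13, 2010.
From July 14, 2010 through July 20, 2010 inclusive is 7 days; tolling adds 7 days: August 13, 2010 + 7 days = August 20, 2010.
From July 22, 2010 through August 3, 2010 inclusive is 13 days; tolling adds 13 days: August 20, 2010 + 13 days = September 2, 2010.
From August 6, 2010 through August 10, 2010 inclusive is 5 days; tolling adds 5 days: September 2, 2010 + 5 days = September 7, 2010.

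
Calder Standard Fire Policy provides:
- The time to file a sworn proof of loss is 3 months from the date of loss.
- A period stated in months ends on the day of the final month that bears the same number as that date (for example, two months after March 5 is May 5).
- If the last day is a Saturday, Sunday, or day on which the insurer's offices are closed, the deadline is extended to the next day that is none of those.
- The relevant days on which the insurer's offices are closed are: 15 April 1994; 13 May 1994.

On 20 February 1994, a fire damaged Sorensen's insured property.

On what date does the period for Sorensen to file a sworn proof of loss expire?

3 months after 20 February 1994 is May 20, 1994.
May 20, 1994 is a Friday and not a day on which the insurer's offices are closed, so no extension applies.

May 20, 1994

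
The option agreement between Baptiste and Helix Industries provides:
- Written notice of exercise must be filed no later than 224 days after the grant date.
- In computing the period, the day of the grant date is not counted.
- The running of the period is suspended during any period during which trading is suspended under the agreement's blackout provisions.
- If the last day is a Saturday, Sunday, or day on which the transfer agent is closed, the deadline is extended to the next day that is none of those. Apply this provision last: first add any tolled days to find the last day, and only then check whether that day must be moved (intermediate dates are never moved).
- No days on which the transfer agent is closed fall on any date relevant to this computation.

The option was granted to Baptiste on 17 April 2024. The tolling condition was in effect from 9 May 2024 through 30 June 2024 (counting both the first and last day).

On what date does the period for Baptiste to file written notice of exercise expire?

January 20, 2025

224 days after 17 April 2024 is November 27, 2024.
From May 9, 2024 through June 30, 2024 inclusive is 53 days; tolling adds 53 days: November 27, 2024 + 53 days = January 19, 2025.
January 19, 2025 is Sunday. The next qualifying day is January 20, 2025.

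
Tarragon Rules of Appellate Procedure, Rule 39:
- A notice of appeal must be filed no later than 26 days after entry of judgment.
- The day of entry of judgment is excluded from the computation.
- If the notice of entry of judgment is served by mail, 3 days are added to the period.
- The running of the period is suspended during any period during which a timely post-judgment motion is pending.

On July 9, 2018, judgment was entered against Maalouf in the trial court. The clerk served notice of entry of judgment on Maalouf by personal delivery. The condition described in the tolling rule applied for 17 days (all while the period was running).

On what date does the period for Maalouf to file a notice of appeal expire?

26 days after July 9, 2018 is August 4, 2018.
Service was not by mail, so no mail extension applies.
Tolling adds 17 days: August 4, 2018 + 17 days = August 21, 2018.

August 21, 2018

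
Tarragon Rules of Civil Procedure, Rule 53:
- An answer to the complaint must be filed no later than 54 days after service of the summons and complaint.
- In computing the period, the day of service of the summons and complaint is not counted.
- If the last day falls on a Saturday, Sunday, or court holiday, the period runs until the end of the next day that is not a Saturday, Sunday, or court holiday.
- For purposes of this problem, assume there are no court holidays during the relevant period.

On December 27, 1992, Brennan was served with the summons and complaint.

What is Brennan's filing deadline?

February 19, 1993

54 days after December 27, 1992 is February 19, 1993.
February 19, 1993 is a Friday and not a court holiday, so no extension applies.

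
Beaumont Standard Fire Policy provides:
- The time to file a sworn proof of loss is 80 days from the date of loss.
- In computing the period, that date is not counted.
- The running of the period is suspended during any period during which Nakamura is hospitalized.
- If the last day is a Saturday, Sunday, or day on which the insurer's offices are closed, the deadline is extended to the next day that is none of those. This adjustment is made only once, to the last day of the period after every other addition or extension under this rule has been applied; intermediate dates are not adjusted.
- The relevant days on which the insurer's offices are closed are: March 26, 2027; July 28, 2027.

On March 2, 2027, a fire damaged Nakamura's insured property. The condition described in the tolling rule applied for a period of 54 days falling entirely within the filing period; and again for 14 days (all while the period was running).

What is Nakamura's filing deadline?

80 days after March 2, 2027 is May 21, 2027.
Tolling adds 54 days: May 21, 2027 + 54 days = July 14, 2027.
Tolling adds 14 days: July 14, 2027 + 14 days = July 28, 2027.
July 28, 2027 is a listed holiday. The next qualifying day is July 29, 2027.

July 29, 2027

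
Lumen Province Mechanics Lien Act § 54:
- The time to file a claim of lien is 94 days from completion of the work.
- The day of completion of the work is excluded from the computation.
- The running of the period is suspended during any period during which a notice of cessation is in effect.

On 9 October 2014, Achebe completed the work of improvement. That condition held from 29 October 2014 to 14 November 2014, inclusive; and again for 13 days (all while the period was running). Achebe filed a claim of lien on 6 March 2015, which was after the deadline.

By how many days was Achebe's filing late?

24 days

94 days after 9 October 2014 is January 11, 2015.
From October 29, 2014 through November 14, 2014 inclusive is 17 days; tolling adds 17 days: January 11, 2015 + 17 days = January 28, 2015.
Tolling adds 13 days: January 28, 2015 + 13 days = February 10, 2015.
The deadline is February 10, 2015; from February 10, 2015 to March 6, 2015 is 24 days.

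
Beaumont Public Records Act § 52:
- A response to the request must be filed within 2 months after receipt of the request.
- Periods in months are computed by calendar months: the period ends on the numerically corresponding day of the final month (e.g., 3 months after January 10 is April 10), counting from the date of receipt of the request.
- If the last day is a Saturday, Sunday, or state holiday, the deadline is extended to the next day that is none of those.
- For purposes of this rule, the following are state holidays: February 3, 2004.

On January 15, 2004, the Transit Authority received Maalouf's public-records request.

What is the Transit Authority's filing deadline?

2 months after January 15, 2004 is March 15, 2004.
March 15, 2004 is a Monday and not a state holiday, so no extension applies.

March 15, 2004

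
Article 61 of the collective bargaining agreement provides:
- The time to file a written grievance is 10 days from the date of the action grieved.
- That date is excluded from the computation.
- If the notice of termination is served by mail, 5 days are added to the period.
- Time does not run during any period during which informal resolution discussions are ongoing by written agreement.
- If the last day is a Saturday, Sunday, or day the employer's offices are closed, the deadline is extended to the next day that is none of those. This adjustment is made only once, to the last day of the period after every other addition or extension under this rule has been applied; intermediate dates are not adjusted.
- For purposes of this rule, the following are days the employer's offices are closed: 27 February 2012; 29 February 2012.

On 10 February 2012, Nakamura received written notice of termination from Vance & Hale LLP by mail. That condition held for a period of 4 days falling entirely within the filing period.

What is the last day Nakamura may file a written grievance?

March 1, 2012

10 days after 10 February 2012 is February 20, 2012.
Service was by mail, adding 5 days: February 20, 2012 + 5 days = February 25, 2012.
Tolling adds 4 days: February 25, 2012 + 4 days = February 29, 2012.
February 29, 2012 is a listed holiday. The next qualifying day is March 1, 2012.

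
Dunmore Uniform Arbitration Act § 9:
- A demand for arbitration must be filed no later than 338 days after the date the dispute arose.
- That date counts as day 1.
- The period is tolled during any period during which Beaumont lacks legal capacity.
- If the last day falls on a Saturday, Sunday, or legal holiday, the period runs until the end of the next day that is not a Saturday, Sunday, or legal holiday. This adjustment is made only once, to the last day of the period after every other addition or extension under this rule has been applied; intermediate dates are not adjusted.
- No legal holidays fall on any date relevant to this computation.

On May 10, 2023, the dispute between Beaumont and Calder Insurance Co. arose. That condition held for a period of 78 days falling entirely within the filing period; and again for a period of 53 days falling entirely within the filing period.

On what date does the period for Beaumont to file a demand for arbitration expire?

Counting May 10, 2023 as day 1, day 338 is April 11, 2024.
Tolling adds 78 days: April 11, 2024 + 78 days = June 28, 2024.
Tolling adds 53 days: June 28, 2024 + 53 days = August 20, 2024.
August 20, 2024 is a Tuesday and not a legal holiday, so no extension applies.

August 20, 2024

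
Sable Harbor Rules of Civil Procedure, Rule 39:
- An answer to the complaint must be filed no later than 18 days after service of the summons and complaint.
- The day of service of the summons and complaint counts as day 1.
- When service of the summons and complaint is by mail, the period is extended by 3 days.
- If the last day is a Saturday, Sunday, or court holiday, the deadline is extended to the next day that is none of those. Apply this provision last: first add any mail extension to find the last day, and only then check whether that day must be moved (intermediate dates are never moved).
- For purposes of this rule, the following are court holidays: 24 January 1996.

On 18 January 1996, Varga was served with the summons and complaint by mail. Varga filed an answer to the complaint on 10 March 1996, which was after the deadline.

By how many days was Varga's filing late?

32 days

Counting 18 January 1996 as day 1, day 18 is February 4, 1996.
Service was by mail, adding 3 days: February 4, 1996 + 3 days = February 7, 1996.
February 7, 1996 is a Wednesday and not a court holiday, so no extension applies.
The deadline is February 7, 1996; from February 7, 1996 to March 10, 1996 is 32 days.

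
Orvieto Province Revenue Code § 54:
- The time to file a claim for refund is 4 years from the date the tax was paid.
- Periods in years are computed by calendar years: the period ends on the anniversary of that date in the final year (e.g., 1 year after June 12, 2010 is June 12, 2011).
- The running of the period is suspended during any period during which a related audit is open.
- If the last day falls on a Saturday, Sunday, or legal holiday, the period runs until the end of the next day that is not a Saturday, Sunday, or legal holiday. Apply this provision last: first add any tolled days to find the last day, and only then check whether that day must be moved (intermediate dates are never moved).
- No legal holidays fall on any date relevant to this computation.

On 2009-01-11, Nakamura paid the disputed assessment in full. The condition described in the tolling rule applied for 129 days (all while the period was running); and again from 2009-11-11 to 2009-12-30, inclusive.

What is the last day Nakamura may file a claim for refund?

July 9, 2013

4 years after 2009-01-11 is January 11, 2013.
Tolling adds 129 days: January 11, 2013 + 129 days = May 20, 2013.
From November 11, 2009 through December 30, 2009 inclusive is 50 days; tolling adds 50 days: May 20, 2013 + 50 days = July 9, 2013.
July 9, 2013 is a Tuesday and not a legal holiday, so no extension applies.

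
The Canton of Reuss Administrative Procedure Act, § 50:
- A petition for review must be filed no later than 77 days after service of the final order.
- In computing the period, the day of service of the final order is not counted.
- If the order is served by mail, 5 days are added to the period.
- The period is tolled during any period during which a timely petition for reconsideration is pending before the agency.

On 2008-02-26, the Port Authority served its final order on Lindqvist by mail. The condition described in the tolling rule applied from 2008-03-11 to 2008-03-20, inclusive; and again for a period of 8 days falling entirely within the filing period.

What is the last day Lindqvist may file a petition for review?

77 days after 2008-02-26 is May 13, 2008.
Service was by mail, adding 5 days: May 13, 2008 + 5 days = May 18, 2008.
From March 11, 2008 through March 20, 2008 inclusive is 10 days; tolling adds 10 days: May 18, 2008 + 10 days = May 28, 2008.
Tolling adds 8 days: May 28, 2008 + 8 days = June 5, 2008.

June 5, 2008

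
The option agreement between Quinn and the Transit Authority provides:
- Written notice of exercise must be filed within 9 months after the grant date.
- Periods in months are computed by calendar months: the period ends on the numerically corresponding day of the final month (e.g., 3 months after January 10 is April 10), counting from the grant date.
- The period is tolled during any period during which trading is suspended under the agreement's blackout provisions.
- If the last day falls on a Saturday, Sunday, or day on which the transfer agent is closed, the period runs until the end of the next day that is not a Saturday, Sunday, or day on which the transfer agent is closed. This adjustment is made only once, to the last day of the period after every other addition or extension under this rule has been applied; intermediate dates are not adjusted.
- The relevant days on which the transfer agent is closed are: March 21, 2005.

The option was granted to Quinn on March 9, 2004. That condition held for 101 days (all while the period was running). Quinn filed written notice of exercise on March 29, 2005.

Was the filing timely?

9 months after March 9, 2004 is December 9, 2004.
Tolling adds 101 days: December 9, 2004 + 101 days = March 20, 2005.
March 20, 2005 is Sunday; March 21, 2005 is a listed holiday. The next qualifying day is March 22, 2005.
The deadline is March 22, 2005; the filing on March 29, 2005 is after that date.

No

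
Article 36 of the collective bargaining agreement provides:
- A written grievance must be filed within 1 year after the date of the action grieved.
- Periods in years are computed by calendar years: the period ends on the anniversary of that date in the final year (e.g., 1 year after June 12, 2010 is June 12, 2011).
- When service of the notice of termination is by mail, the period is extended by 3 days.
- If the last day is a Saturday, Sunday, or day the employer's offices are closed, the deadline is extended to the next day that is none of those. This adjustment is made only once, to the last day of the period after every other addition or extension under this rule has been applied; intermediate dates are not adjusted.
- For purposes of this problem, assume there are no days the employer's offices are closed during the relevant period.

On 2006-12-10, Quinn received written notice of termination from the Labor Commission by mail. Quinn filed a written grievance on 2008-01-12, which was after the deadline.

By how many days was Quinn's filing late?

30 days

1 year after 2006-12-10 is December 10, 2007.
Service was by mail, adding 3 days: December 10, 2007 + 3 days = December 13, 2007.
December 13, 2007 is a Thursday and not a day the employer's offices are closed, so no extension applies.
The deadline is December 13, 2007; from December 13, 2007 to January 12, 2008 is 30 days.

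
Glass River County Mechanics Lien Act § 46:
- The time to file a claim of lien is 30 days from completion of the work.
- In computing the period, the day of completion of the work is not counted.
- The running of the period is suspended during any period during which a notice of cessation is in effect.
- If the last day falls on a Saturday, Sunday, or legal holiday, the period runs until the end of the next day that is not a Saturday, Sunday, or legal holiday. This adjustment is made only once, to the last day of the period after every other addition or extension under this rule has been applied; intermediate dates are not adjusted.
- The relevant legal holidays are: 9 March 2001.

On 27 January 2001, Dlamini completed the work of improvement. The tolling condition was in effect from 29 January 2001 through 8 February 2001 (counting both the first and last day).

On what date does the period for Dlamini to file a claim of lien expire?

30 days after 27 January 2001 is February 26, 2001.
From January 29, 2001 through February 8, 2001 inclusive is 11 days; tolling adds 11 days: February 26, 2001 + 11 days = March 9, 2001.
March 9, 2001 is a listed holiday; March 10, 2001 is Saturday; March 11, 2001 is Sunday. The next qualifying day is March 12, 2001.

March 12, 2001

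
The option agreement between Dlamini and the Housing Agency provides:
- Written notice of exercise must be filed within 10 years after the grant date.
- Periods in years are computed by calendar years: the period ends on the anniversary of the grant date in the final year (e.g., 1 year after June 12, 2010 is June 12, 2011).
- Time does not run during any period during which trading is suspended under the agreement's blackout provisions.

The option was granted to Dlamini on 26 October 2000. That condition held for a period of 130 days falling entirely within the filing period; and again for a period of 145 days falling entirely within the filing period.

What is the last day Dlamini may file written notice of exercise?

10 years after 26 October 2000 is October 26, 2010.
Tolling adds 130 days: October 26, 2010 + 130 days = March 5, 2011.
Tolling adds 145 days: March 5, 2011 + 145 days = July 28, 2011.

July 28, 2011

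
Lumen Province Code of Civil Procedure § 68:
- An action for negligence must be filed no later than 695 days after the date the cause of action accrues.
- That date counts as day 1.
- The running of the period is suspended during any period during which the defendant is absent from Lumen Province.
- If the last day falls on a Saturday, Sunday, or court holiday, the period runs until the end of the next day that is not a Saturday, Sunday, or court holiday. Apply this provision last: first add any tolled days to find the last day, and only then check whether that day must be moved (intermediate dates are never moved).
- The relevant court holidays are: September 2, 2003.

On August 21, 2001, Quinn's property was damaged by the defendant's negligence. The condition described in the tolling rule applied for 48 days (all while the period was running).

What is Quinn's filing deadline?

September 3, 2003

Counting August 21, 2001 as day 1, day 695 is July 16, 2003.
Tolling adds 48 days: July 16, 2003 + 48 days = September 2, 2003.
September 2, 2003 is a listed holiday. The next qualifying day is September 3, 2003.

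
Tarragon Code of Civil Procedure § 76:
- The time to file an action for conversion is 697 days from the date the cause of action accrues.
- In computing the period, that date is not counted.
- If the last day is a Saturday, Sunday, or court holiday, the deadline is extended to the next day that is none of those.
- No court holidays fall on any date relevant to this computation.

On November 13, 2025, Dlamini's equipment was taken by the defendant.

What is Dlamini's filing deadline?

October 11, 2027

697 days after November 13, 2025 is October 11, 2027.
October 11, 2027 is a Monday and not a court holiday, so no extension applies.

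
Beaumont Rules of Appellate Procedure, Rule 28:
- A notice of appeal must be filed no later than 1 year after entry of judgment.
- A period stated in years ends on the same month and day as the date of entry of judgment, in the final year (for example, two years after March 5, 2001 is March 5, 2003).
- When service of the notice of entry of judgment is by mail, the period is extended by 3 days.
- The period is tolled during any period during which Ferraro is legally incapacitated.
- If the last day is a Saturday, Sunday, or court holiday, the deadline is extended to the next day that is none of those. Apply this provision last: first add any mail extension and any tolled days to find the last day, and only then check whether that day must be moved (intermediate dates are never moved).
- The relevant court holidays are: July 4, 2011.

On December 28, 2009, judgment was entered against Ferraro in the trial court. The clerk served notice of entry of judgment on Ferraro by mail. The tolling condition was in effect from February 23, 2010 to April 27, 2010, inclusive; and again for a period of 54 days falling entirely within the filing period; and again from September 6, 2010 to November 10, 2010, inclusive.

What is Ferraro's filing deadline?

July 5, 2011

1 year after December 28, 2009 is December 28, 2010.
Service was by mail, adding 3 days: December 28, 2010 + 3 days = December 31, 2010.
From February 23, 2010 through April 27, 2010 inclusive is 64 days; tolling adds 64 days: December 31, 2010 + 64 days = March 5, 2011.
Tolling adds 54 days: March 5, 2011 + 54 days = April 28, 2011.
From September 6, 2010 through November 10, 2010 inclusive is 66 days; tolling adds 66 days: April 28, 2011 + 66 days = July 3, 2011.
July 3, 2011 is Sunday; July 4, 2011 is a listed holiday. The next qualifying day is July 5, 2011.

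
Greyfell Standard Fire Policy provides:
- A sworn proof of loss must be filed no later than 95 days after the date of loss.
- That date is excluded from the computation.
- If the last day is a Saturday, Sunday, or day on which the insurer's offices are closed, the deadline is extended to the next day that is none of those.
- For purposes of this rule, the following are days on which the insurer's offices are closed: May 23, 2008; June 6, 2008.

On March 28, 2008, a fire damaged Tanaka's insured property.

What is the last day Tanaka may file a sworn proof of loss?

95 days after March 28, 2008 is July 1, 2008.
July 1, 2008 is a Tuesday and not a day on which the insurer's offices are closed, so no extension applies.

July 1, 2008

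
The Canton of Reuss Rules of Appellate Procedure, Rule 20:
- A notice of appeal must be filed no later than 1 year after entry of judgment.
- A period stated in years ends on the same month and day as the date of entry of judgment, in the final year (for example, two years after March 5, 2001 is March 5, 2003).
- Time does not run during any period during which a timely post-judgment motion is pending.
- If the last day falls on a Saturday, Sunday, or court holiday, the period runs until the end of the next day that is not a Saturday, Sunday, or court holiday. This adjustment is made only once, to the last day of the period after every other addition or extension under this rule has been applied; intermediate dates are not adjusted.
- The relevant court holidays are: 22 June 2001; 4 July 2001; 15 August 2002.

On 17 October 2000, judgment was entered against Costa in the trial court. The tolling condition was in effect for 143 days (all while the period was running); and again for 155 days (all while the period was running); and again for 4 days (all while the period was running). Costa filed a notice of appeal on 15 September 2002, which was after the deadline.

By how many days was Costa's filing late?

30 days

1 year after 17 October 2000 is October 17, 2001.
Tolling adds 143 days: October 17, 2001 + 143 days = March 9, 2002.
Tolling adds 155 days: March 9, 2002 + 155 days = August 11, 2002.
Tolling adds 4 days: August 11, 2002 + 4 days = August 15, 2002.
August 15, 2002 is a listed holiday. The next qualifying day is August 16, 2002.
The deadline is August 16, 2002; from August 16, 2002 to September 15, 2002 is 30 days.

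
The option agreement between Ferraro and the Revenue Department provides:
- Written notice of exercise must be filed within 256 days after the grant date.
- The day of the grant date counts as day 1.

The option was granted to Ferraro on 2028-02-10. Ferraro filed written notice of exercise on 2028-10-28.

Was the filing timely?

Counting 2028-02-10 as day 1, day 256 is October 22, 2028.
The deadline is October 22, 2028; the filing on October 28, 2028 is after that date.

No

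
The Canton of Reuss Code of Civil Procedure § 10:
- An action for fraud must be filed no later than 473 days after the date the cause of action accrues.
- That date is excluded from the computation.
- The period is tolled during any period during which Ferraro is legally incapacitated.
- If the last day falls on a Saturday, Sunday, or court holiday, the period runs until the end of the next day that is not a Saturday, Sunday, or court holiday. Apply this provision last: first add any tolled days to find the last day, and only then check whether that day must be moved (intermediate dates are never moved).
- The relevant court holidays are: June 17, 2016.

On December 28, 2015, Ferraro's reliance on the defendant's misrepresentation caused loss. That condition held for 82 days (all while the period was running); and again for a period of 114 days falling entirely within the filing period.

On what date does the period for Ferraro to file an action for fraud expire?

473 days after December 28, 2015 is April 14, 2017.
Tolling adds 82 days: April 14, 2017 + 82 days = July 5, 2017.
Tolling adds 114 days: July 5, 2017 + 114 days = October 27, 2017.
October 27, 2017 is a Friday and not a court holiday, so no extension applies.

October 27, 2017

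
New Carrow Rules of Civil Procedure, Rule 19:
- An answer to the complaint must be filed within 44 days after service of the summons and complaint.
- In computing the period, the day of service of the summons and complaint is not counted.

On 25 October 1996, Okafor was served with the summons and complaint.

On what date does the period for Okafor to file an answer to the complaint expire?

44 days after 25 October 1996 is December 8, 1996.

December 8, 1996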